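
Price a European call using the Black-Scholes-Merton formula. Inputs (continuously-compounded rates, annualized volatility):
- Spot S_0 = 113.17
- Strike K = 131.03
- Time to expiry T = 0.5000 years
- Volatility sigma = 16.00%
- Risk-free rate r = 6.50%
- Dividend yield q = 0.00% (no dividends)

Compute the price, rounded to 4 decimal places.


d1 = (ln(S/K) + (r - q + 0.5*sigma^2) * T) / (sigma * sqrt(T)) = -0.95136967
d2 = d1 - sigma * sqrt(T) = -1.06450676
exp(-rT) = 0.96802245; exp(-qT) = 1.00000000
C = S_0 * exp(-qT) * N(d1) - K * exp(-rT) * N(d2)
N(d1) = 0.17070837; N(d2) = 0.14354960
C = 113.1700 * 1.00000000 * 0.17070837 - 131.0300 * 0.96802245 * 0.14354960 = 1.1112

Answer: Price = 1.1112


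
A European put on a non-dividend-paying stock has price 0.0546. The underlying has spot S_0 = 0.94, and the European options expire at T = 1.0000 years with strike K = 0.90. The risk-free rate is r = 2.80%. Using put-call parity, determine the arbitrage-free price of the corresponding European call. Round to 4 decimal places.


Put-call parity: C - P = S_0 * exp(-qT) - K * exp(-rT).
S_0 * exp(-qT) = 0.9400 * 1.00000000 = 0.94000000
K * exp(-rT) = 0.9000 * 0.97238837 = 0.87514953
C = P + S*exp(-qT) - K*exp(-rT)
C = 0.0546 + 0.94000000 - 0.87514953 = 0.1195

Answer: Call price = 0.1195


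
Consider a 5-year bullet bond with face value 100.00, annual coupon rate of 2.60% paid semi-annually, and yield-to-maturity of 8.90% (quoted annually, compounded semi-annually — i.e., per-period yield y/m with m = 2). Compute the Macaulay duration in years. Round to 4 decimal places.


Coupon per period c = face * coupon_rate / m = 1.300000
Periods per year m = 2; per-period yield y/m = 0.044500
Number of cashflows N = 10
Cashflows (t years, CF_t, discount factor 1/(1+y/m)^(m*t), PV):
  t = 0.5000: CF_t = 1.300000, DF = 0.957396, PV = 1.244615
  t = 1.0000: CF_t = 1.300000, DF = 0.916607, PV = 1.191589
  t = 1.5000: CF_t = 1.300000, DF = 0.877556, PV = 1.140822
  t = 2.0000: CF_t = 1.300000, DF = 0.840168, PV = 1.092219
  t = 2.5000: CF_t = 1.300000, DF = 0.804374, PV = 1.045686
  t = 3.0000: CF_t = 1.300000, DF = 0.770104, PV = 1.001135
  t = 3.5000: CF_t = 1.300000, DF = 0.737294, PV = 0.958483
  t = 4.0000: CF_t = 1.300000, DF = 0.705883, PV = 0.917647
  t = 4.5000: CF_t = 1.300000, DF = 0.675809, PV = 0.878552
  t = 5.0000: CF_t = 101.300000, DF = 0.647017, PV = 65.542802
Price P = sum_t PV_t = 75.013549
Macaulay numerator sum_t t * PV_t:
  t * PV_t at t = 0.5000: 0.622307
  t * PV_t at t = 1.0000: 1.191589
  t * PV_t at t = 1.5000: 1.711234
  t * PV_t at t = 2.0000: 2.184437
  t * PV_t at t = 2.5000: 2.614214
  t * PV_t at t = 3.0000: 3.003405
  t * PV_t at t = 3.5000: 3.354689
  t * PV_t at t = 4.0000: 3.670589
  t * PV_t at t = 4.5000: 3.953483
  t * PV_t at t = 5.0000: 327.714009
Macaulay duration D = (sum_t t * PV_t) / P = 350.019956 / 75.013549 = 4.666090

Answer: Macaulay duration = 4.6661 years


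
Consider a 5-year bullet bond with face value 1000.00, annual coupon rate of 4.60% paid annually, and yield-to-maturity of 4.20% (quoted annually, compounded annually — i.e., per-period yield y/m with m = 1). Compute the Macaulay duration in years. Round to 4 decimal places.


Answer: Macaulay duration = 4.5834 years

Derivation:
Coupon per period c = face * coupon_rate / m = 46.000000
Periods per year m = 1; per-period yield y/m = 0.042000
Number of cashflows N = 5
Cashflows (t years, CF_t, discount factor 1/(1+y/m)^(m*t), PV):
  t = 1.0000: CF_t = 46.000000, DF = 0.959693, PV = 44.145873
  t = 2.0000: CF_t = 46.000000, DF = 0.921010, PV = 42.366481
  t = 3.0000: CF_t = 46.000000, DF = 0.883887, PV = 40.658811
  t = 4.0000: CF_t = 46.000000, DF = 0.848260, PV = 39.019972
  t = 5.0000: CF_t = 1046.000000, DF = 0.814069, PV = 851.516543
Price P = sum_t PV_t = 1017.707681
Macaulay numerator sum_t t * PV_t:
  t * PV_t at t = 1.0000: 44.145873
  t * PV_t at t = 2.0000: 84.732962
  t * PV_t at t = 3.0000: 121.976433
  t * PV_t at t = 4.0000: 156.079889
  t * PV_t at t = 5.0000: 4257.582715
Macaulay duration D = (sum_t t * PV_t) / P = 4664.517873 / 1017.707681 = 4.583357


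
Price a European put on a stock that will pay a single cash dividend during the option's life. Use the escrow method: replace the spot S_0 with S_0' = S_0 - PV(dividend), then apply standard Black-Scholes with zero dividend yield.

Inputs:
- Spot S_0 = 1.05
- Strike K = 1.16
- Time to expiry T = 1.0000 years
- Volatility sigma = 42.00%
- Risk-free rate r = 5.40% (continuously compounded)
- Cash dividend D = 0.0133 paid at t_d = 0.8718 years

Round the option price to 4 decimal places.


PV(D) = D * exp(-r * t_d) = 0.0133 * 0.95401374 = 0.01268838
S_0' = S_0 - PV(D) = 1.0500 - 0.01268838 = 1.03731162
d1 = (ln(S_0'/K) + (r + sigma^2/2)*T) / (sigma*sqrt(T)) = 0.07241042
d2 = d1 - sigma*sqrt(T) = -0.34758958
exp(-rT) = 0.94743211
N(-d1) = 0.47113765; N(-d2) = 0.63592578
P = K * exp(-rT) * N(-d2) - S_0' * N(-d1) = 1.1600 * 0.94743211 * 0.63592578 - 1.03731162 * 0.47113765 = 0.2102

Answer: Price = 0.2102


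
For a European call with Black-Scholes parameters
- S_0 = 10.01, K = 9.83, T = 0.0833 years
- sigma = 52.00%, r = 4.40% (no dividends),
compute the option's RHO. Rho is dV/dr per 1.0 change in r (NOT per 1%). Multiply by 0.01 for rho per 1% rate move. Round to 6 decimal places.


d1 = 0.2203677301; d2 = 0.0702866853
phi(d1) = 0.3893722308; exp(-qT) = 1.0000000000; exp(-rT) = 0.9963415086
N(d2) = 0.5280172601
Rho = K*T*exp(-rT)*N(d2) = 9.8300 * 0.0833 * 0.9963415086 * 0.5280172601 = 0.430779

Answer: Rho = 0.430779


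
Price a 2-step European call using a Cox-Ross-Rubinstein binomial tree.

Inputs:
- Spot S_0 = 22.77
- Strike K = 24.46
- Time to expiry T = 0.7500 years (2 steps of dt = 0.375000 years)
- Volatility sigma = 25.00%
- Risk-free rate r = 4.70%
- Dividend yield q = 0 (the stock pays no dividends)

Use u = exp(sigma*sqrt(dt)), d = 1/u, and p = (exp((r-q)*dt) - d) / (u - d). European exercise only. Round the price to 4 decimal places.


Answer: Price = V(0,0) = 1.6858

Derivation:
dt = T/N = 0.375000
u = exp(sigma*sqrt(dt)) = 1.165433; d = 1/u = 0.858050
p = (exp((r-q)*dt) - d) / (u - d) = 0.519648
Discount per step: exp(-r*dt) = 0.982529
Stock lattice S(k, i) with i counting down-moves:
  k=0: S(0,0) = 22.7700
  k=1: S(1,0) = 26.5369; S(1,1) = 19.5378
  k=2: S(2,0) = 30.9270; S(2,1) = 22.7700; S(2,2) = 16.7644
Terminal payoffs V(N, i) = max(S_T - K, 0):
  V(2,0) = 6.467016; V(2,1) = 0.000000; V(2,2) = 0.000000
Backward induction: V(k, i) = exp(-r*dt) * [p * V(k+1, i) + (1-p) * V(k+1, i+1)].
  V(1,0) = exp(-r*dt) * [p*6.467016 + (1-p)*0.000000] = 3.301863
  V(1,1) = exp(-r*dt) * [p*0.000000 + (1-p)*0.000000] = 0.000000
  V(0,0) = exp(-r*dt) * [p*3.301863 + (1-p)*0.000000] = 1.685831


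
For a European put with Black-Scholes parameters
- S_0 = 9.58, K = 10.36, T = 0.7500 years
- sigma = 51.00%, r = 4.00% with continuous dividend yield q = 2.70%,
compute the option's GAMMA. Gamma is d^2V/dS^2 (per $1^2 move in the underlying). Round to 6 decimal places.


Answer: Gamma = 0.092196

Derivation:
d1 = 0.0656885480; d2 = -0.3759844080
phi(d1) = 0.3980824932; exp(-qT) = 0.9799536543; exp(-rT) = 0.9704455335
Gamma = exp(-qT) * phi(d1) / (S * sigma * sqrt(T)) = 0.9799536543 * 0.3980824932 / (9.5800 * 0.5100 * 0.8660254038) = 0.092196


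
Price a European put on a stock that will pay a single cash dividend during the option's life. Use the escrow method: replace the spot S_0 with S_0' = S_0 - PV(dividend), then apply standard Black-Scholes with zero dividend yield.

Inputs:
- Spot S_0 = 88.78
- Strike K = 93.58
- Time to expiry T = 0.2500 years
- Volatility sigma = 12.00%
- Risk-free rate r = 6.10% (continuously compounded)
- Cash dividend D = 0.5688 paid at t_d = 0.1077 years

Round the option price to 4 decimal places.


Answer: Price = 4.6833

Derivation:
PV(D) = D * exp(-r * t_d) = 0.5688 * 0.99345183 = 0.56507540
S_0' = S_0 - PV(D) = 88.7800 - 0.56507540 = 88.21492460
d1 = (ln(S_0'/K) + (r + sigma^2/2)*T) / (sigma*sqrt(T)) = -0.69984206
d2 = d1 - sigma*sqrt(T) = -0.75984206
exp(-rT) = 0.98486569
N(-d1) = 0.75798703; N(-d2) = 0.77632550
P = K * exp(-rT) * N(-d2) - S_0' * N(-d1) = 93.5800 * 0.98486569 * 0.77632550 - 88.21492460 * 0.75798703 = 4.6833


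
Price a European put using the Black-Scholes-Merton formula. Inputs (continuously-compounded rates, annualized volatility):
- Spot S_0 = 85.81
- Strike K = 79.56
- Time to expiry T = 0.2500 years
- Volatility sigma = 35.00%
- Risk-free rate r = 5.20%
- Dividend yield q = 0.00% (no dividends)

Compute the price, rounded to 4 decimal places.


d1 = (ln(S/K) + (r - q + 0.5*sigma^2) * T) / (sigma * sqrt(T)) = 0.59392340
d2 = d1 - sigma * sqrt(T) = 0.41892340
exp(-rT) = 0.98708414; exp(-qT) = 1.00000000
P = K * exp(-rT) * N(-d2) - S_0 * exp(-qT) * N(-d1)
N(-d1) = 0.27628167; N(-d2) = 0.33763606
P = 79.5600 * 0.98708414 * 0.33763606 - 85.8100 * 1.00000000 * 0.27628167 = 2.8076

Answer: Price = 2.8076


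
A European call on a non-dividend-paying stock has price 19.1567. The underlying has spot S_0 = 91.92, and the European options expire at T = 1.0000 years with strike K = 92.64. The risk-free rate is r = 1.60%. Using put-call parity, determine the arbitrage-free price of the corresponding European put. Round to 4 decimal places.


Answer: Put price = 18.4063

Derivation:
Put-call parity: C - P = S_0 * exp(-qT) - K * exp(-rT).
S_0 * exp(-qT) = 91.9200 * 1.00000000 = 91.92000000
K * exp(-rT) = 92.6400 * 0.98412732 = 91.16955493
P = C - S*exp(-qT) + K*exp(-rT)
P = 19.1567 - 91.92000000 + 91.16955493 = 18.4063


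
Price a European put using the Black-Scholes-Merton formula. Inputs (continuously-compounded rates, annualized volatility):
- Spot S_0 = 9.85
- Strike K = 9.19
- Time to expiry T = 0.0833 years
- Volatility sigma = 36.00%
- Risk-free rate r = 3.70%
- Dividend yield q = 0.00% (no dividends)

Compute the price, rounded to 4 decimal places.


d1 = (ln(S/K) + (r - q + 0.5*sigma^2) * T) / (sigma * sqrt(T)) = 0.74912189
d2 = d1 - sigma * sqrt(T) = 0.64521963
exp(-rT) = 0.99692264; exp(-qT) = 1.00000000
P = K * exp(-rT) * N(-d2) - S_0 * exp(-qT) * N(-d1)
N(-d1) = 0.22689187; N(-d2) = 0.25939243
P = 9.1900 * 0.99692264 * 0.25939243 - 9.8500 * 1.00000000 * 0.22689187 = 0.1416

Answer: Price = 0.1416


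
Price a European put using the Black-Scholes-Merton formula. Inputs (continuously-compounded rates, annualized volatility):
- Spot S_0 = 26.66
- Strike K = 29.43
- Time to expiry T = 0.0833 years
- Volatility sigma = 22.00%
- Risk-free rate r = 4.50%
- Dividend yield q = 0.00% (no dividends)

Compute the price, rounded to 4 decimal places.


d1 = (ln(S/K) + (r - q + 0.5*sigma^2) * T) / (sigma * sqrt(T)) = -1.46601584
d2 = d1 - sigma * sqrt(T) = -1.52951166
exp(-rT) = 0.99625852; exp(-qT) = 1.00000000
P = K * exp(-rT) * N(-d2) - S_0 * exp(-qT) * N(-d1)
N(-d1) = 0.92867801; N(-d2) = 0.93693118
P = 29.4300 * 0.99625852 * 0.93693118 - 26.6600 * 1.00000000 * 0.92867801 = 2.7122

Answer: Price = 2.7122


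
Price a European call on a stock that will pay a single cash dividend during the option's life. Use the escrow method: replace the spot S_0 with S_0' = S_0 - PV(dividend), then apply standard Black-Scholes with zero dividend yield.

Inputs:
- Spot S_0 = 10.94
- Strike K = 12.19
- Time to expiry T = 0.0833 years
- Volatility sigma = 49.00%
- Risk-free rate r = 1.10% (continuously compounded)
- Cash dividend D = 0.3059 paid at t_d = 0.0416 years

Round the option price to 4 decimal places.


PV(D) = D * exp(-r * t_d) = 0.3059 * 0.99954250 = 0.30576005
S_0' = S_0 - PV(D) = 10.9400 - 0.30576005 = 10.63423995
d1 = (ln(S_0'/K) + (r + sigma^2/2)*T) / (sigma*sqrt(T)) = -0.88826374
d2 = d1 - sigma*sqrt(T) = -1.02968627
exp(-rT) = 0.99908412
N(d1) = 0.18719945; N(d2) = 0.15157865
C = S_0' * N(d1) - K * exp(-rT) * N(d2) = 10.63423995 * 0.18719945 - 12.1900 * 0.99908412 * 0.15157865 = 0.1447

Answer: Price = 0.1447


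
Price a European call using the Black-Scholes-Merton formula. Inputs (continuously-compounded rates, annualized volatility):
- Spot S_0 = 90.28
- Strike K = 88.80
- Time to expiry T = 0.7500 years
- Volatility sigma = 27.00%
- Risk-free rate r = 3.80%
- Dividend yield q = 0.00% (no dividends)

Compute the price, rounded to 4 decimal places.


Answer: Price = 10.3562

Derivation:
d1 = (ln(S/K) + (r - q + 0.5*sigma^2) * T) / (sigma * sqrt(T)) = 0.30948883
d2 = d1 - sigma * sqrt(T) = 0.07566197
exp(-rT) = 0.97190229; exp(-qT) = 1.00000000
C = S_0 * exp(-qT) * N(d1) - K * exp(-rT) * N(d2)
N(d1) = 0.62152515; N(d2) = 0.53015599
C = 90.2800 * 1.00000000 * 0.62152515 - 88.8000 * 0.97190229 * 0.53015599 = 10.3562


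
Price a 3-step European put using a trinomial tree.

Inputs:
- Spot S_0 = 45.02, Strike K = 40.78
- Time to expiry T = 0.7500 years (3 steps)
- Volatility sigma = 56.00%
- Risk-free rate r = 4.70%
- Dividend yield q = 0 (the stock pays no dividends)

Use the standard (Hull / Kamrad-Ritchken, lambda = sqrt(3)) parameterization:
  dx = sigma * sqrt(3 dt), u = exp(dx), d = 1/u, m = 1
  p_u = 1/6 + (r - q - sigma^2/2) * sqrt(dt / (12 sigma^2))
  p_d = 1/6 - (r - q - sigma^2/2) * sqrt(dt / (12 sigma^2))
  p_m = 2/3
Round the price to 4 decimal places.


Answer: Price = V(0,0) = 5.4334

Derivation:
dt = T/N = 0.250000; dx = sigma*sqrt(3*dt) = 0.484974
u = exp(dx) = 1.624133; d = 1/u = 0.615713
p_u = 0.138366, p_m = 0.666667, p_d = 0.194967
Discount per step: exp(-r*dt) = 0.988319
Stock lattice S(k, j) with j the centered position index:
  k=0: S(0,+0) = 45.0200
  k=1: S(1,-1) = 27.7194; S(1,+0) = 45.0200; S(1,+1) = 73.1185
  k=2: S(2,-2) = 17.0672; S(2,-1) = 27.7194; S(2,+0) = 45.0200; S(2,+1) = 73.1185; S(2,+2) = 118.7541
  k=3: S(3,-3) = 10.5085; S(3,-2) = 17.0672; S(3,-1) = 27.7194; S(3,+0) = 45.0200; S(3,+1) = 73.1185; S(3,+2) = 118.7541; S(3,+3) = 192.8725
Terminal payoffs V(N, j) = max(K - S_T, 0):
  V(3,-3) = 30.271503; V(3,-2) = 23.712802; V(3,-1) = 13.060598; V(3,+0) = 0.000000; V(3,+1) = 0.000000; V(3,+2) = 0.000000; V(3,+3) = 0.000000
Backward induction: V(k, j) = exp(-r*dt) * [p_u * V(k+1, j+1) + p_m * V(k+1, j) + p_d * V(k+1, j-1)]
  V(2,-2) = exp(-r*dt) * [p_u*13.060598 + p_m*23.712802 + p_d*30.271503] = 23.242913
  V(2,-1) = exp(-r*dt) * [p_u*0.000000 + p_m*13.060598 + p_d*23.712802] = 13.174568
  V(2,+0) = exp(-r*dt) * [p_u*0.000000 + p_m*0.000000 + p_d*13.060598] = 2.516642
  V(2,+1) = exp(-r*dt) * [p_u*0.000000 + p_m*0.000000 + p_d*0.000000] = 0.000000
  V(2,+2) = exp(-r*dt) * [p_u*0.000000 + p_m*0.000000 + p_d*0.000000] = 0.000000
  V(1,-1) = exp(-r*dt) * [p_u*2.516642 + p_m*13.174568 + p_d*23.242913] = 13.503269
  V(1,+0) = exp(-r*dt) * [p_u*0.000000 + p_m*2.516642 + p_d*13.174568] = 4.196767
  V(1,+1) = exp(-r*dt) * [p_u*0.000000 + p_m*0.000000 + p_d*2.516642] = 0.484931
  V(0,+0) = exp(-r*dt) * [p_u*0.484931 + p_m*4.196767 + p_d*13.503269] = 5.433417


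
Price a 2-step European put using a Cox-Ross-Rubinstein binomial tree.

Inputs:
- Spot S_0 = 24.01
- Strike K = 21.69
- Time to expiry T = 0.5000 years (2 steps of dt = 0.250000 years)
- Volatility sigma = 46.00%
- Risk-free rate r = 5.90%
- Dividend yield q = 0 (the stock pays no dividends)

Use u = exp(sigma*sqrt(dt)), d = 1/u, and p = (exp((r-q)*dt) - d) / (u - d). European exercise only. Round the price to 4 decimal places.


dt = T/N = 0.250000
u = exp(sigma*sqrt(dt)) = 1.258600; d = 1/u = 0.794534
p = (exp((r-q)*dt) - d) / (u - d) = 0.474772
Discount per step: exp(-r*dt) = 0.985358
Stock lattice S(k, i) with i counting down-moves:
  k=0: S(0,0) = 24.0100
  k=1: S(1,0) = 30.2190; S(1,1) = 19.0768
  k=2: S(2,0) = 38.0336; S(2,1) = 24.0100; S(2,2) = 15.1571
Terminal payoffs V(N, i) = max(K - S_T, 0):
  V(2,0) = 0.000000; V(2,1) = 0.000000; V(2,2) = 6.532880
Backward induction: V(k, i) = exp(-r*dt) * [p * V(k+1, i) + (1-p) * V(k+1, i+1)].
  V(1,0) = exp(-r*dt) * [p*0.000000 + (1-p)*0.000000] = 0.000000
  V(1,1) = exp(-r*dt) * [p*0.000000 + (1-p)*6.532880] = 3.381012
  V(0,0) = exp(-r*dt) * [p*0.000000 + (1-p)*3.381012] = 1.749802

Answer: Price = V(0,0) = 1.7498


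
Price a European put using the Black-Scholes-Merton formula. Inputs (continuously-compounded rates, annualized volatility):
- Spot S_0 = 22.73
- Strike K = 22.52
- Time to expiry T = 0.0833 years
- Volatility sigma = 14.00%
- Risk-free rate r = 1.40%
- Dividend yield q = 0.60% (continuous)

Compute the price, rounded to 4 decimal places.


d1 = (ln(S/K) + (r - q + 0.5*sigma^2) * T) / (sigma * sqrt(T)) = 0.26640743
d2 = d1 - sigma * sqrt(T) = 0.22600100
exp(-rT) = 0.99883448; exp(-qT) = 0.99950032
P = K * exp(-rT) * N(-d2) - S_0 * exp(-qT) * N(-d1)
N(-d1) = 0.39496272; N(-d2) = 0.41060032
P = 22.5200 * 0.99883448 * 0.41060032 - 22.7300 * 0.99950032 * 0.39496272 = 0.2629

Answer: Price = 0.2629


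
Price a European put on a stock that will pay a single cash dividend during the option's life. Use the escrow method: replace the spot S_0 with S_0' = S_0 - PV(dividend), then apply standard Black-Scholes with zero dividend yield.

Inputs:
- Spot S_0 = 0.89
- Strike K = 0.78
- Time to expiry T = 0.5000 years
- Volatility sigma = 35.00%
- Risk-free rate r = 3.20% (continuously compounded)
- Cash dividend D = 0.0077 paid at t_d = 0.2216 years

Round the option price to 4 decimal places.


PV(D) = D * exp(-r * t_d) = 0.0077 * 0.99293388 = 0.00764559
S_0' = S_0 - PV(D) = 0.8900 - 0.00764559 = 0.88235441
d1 = (ln(S_0'/K) + (r + sigma^2/2)*T) / (sigma*sqrt(T)) = 0.68660020
d2 = d1 - sigma*sqrt(T) = 0.43911283
exp(-rT) = 0.98412732
N(-d1) = 0.24616735; N(-d2) = 0.33028989
P = K * exp(-rT) * N(-d2) - S_0' * N(-d1) = 0.7800 * 0.98412732 * 0.33028989 - 0.88235441 * 0.24616735 = 0.0363

Answer: Price = 0.0363


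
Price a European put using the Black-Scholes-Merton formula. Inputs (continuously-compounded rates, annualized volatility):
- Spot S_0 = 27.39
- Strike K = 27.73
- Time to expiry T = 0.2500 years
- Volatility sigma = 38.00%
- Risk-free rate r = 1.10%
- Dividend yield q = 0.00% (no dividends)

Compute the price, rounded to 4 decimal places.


d1 = (ln(S/K) + (r - q + 0.5*sigma^2) * T) / (sigma * sqrt(T)) = 0.04454276
d2 = d1 - sigma * sqrt(T) = -0.14545724
exp(-rT) = 0.99725378; exp(-qT) = 1.00000000
P = K * exp(-rT) * N(-d2) - S_0 * exp(-qT) * N(-d1)
N(-d1) = 0.48223589; N(-d2) = 0.55782506
P = 27.7300 * 0.99725378 * 0.55782506 - 27.3900 * 1.00000000 * 0.48223589 = 2.2176

Answer: Price = 2.2176


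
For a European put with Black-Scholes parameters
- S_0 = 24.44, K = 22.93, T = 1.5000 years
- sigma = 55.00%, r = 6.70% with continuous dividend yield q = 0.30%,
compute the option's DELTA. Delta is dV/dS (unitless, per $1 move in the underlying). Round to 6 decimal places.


d1 = 0.5739971520; d2 = -0.0996125273
phi(d1) = 0.3383498369; exp(-qT) = 0.9955101098; exp(-rT) = 0.9043851124
N(-d1) = 0.2829848643
Delta = -exp(-qT) * N(-d1) = -0.9955101098 * 0.2829848643 = -0.281714

Answer: Delta = -0.281714


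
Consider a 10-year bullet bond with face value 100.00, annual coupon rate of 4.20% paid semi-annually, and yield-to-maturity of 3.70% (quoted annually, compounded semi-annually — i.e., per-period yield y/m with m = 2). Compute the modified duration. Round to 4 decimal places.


Answer: Modified duration = 8.1583

Derivation:
Coupon per period c = face * coupon_rate / m = 2.100000
Periods per year m = 2; per-period yield y/m = 0.018500
Number of cashflows N = 20
Cashflows (t years, CF_t, discount factor 1/(1+y/m)^(m*t), PV):
  t = 0.5000: CF_t = 2.100000, DF = 0.981836, PV = 2.061856
  t = 1.0000: CF_t = 2.100000, DF = 0.964002, PV = 2.024404
  t = 1.5000: CF_t = 2.100000, DF = 0.946492, PV = 1.987633
  t = 2.0000: CF_t = 2.100000, DF = 0.929300, PV = 1.951530
  t = 2.5000: CF_t = 2.100000, DF = 0.912420, PV = 1.916082
  t = 3.0000: CF_t = 2.100000, DF = 0.895847, PV = 1.881279
  t = 3.5000: CF_t = 2.100000, DF = 0.879575, PV = 1.847107
  t = 4.0000: CF_t = 2.100000, DF = 0.863598, PV = 1.813556
  t = 4.5000: CF_t = 2.100000, DF = 0.847912, PV = 1.780615
  t = 5.0000: CF_t = 2.100000, DF = 0.832510, PV = 1.748272
  t = 5.5000: CF_t = 2.100000, DF = 0.817389, PV = 1.716516
  t = 6.0000: CF_t = 2.100000, DF = 0.802542, PV = 1.685338
  t = 6.5000: CF_t = 2.100000, DF = 0.787964, PV = 1.654725
  t = 7.0000: CF_t = 2.100000, DF = 0.773652, PV = 1.624669
  t = 7.5000: CF_t = 2.100000, DF = 0.759599, PV = 1.595158
  t = 8.0000: CF_t = 2.100000, DF = 0.745802, PV = 1.566184
  t = 8.5000: CF_t = 2.100000, DF = 0.732255, PV = 1.537736
  t = 9.0000: CF_t = 2.100000, DF = 0.718954, PV = 1.509804
  t = 9.5000: CF_t = 2.100000, DF = 0.705895, PV = 1.482380
  t = 10.0000: CF_t = 102.100000, DF = 0.693074, PV = 70.762811
Price P = sum_t PV_t = 104.147655
First compute Macaulay numerator sum_t t * PV_t:
  t * PV_t at t = 0.5000: 1.030928
  t * PV_t at t = 1.0000: 2.024404
  t * PV_t at t = 1.5000: 2.981449
  t * PV_t at t = 2.0000: 3.903059
  t * PV_t at t = 2.5000: 4.790205
  t * PV_t at t = 3.0000: 5.643836
  t * PV_t at t = 3.5000: 6.464875
  t * PV_t at t = 4.0000: 7.254225
  t * PV_t at t = 4.5000: 8.012767
  t * PV_t at t = 5.0000: 8.741359
  t * PV_t at t = 5.5000: 9.440840
  t * PV_t at t = 6.0000: 10.112025
  t * PV_t at t = 6.5000: 10.755713
  t * PV_t at t = 7.0000: 11.372681
  t * PV_t at t = 7.5000: 11.963687
  t * PV_t at t = 8.0000: 12.529471
  t * PV_t at t = 8.5000: 13.070754
  t * PV_t at t = 9.0000: 13.588240
  t * PV_t at t = 9.5000: 14.082614
  t * PV_t at t = 10.0000: 707.628108
Macaulay duration D = 865.391242 / 104.147655 = 8.309272
Modified duration = D / (1 + y/m) = 8.309272 / (1 + 0.018500) = 8.158343


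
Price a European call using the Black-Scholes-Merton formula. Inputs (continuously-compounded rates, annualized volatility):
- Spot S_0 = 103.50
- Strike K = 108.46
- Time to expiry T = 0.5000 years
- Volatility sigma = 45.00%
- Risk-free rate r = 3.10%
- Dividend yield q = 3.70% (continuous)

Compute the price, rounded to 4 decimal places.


d1 = (ln(S/K) + (r - q + 0.5*sigma^2) * T) / (sigma * sqrt(T)) = 0.00256184
d2 = d1 - sigma * sqrt(T) = -0.31563622
exp(-rT) = 0.98461951; exp(-qT) = 0.98167007
C = S_0 * exp(-qT) * N(d1) - K * exp(-rT) * N(d2)
N(d1) = 0.50102202; N(d2) = 0.37613932
C = 103.5000 * 0.98167007 * 0.50102202 - 108.4600 * 0.98461951 * 0.37613932 = 10.7367

Answer: Price = 10.7367


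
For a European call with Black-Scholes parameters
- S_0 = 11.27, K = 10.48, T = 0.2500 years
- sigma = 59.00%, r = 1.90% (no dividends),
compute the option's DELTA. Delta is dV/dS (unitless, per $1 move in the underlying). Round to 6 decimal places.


Answer: Delta = 0.659082

Derivation:
d1 = 0.4099598277; d2 = 0.1149598277
phi(d1) = 0.3667877033; exp(-qT) = 1.0000000000; exp(-rT) = 0.9952612634
N(d1) = 0.6590822916
Delta = exp(-qT) * N(d1) = 1.0000000000 * 0.6590822916 = 0.659082


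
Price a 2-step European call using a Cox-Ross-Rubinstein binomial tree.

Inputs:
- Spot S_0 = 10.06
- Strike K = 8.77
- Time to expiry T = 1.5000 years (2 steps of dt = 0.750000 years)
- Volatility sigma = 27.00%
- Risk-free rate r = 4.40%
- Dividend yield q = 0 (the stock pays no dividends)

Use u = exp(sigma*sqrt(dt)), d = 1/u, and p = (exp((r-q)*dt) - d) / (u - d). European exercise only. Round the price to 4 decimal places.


dt = T/N = 0.750000
u = exp(sigma*sqrt(dt)) = 1.263426; d = 1/u = 0.791499
p = (exp((r-q)*dt) - d) / (u - d) = 0.512901
Discount per step: exp(-r*dt) = 0.967539
Stock lattice S(k, i) with i counting down-moves:
  k=0: S(0,0) = 10.0600
  k=1: S(1,0) = 12.7101; S(1,1) = 7.9625
  k=2: S(2,0) = 16.0582; S(2,1) = 10.0600; S(2,2) = 6.3023
Terminal payoffs V(N, i) = max(S_T - K, 0):
  V(2,0) = 7.288220; V(2,1) = 1.290000; V(2,2) = 0.000000
Backward induction: V(k, i) = exp(-r*dt) * [p * V(k+1, i) + (1-p) * V(k+1, i+1)].
  V(1,0) = exp(-r*dt) * [p*7.288220 + (1-p)*1.290000] = 4.224750
  V(1,1) = exp(-r*dt) * [p*1.290000 + (1-p)*0.000000] = 0.640164
  V(0,0) = exp(-r*dt) * [p*4.224750 + (1-p)*0.640164] = 2.398239

Answer: Price = V(0,0) = 2.3982


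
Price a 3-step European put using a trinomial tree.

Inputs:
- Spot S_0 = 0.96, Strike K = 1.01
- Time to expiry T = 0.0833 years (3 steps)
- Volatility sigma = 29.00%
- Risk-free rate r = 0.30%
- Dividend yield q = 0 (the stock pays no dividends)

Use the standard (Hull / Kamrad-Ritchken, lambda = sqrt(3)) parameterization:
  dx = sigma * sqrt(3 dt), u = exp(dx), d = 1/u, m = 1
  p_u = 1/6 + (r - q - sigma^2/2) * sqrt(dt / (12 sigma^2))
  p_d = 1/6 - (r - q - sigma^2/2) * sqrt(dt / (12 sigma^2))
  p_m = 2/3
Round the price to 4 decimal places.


Answer: Price = V(0,0) = 0.0648

Derivation:
dt = T/N = 0.027767; dx = sigma*sqrt(3*dt) = 0.083699
u = exp(dx) = 1.087302; d = 1/u = 0.919708
p_u = 0.160189, p_m = 0.666667, p_d = 0.173144
Discount per step: exp(-r*dt) = 0.999917
Stock lattice S(k, j) with j the centered position index:
  k=0: S(0,+0) = 0.9600
  k=1: S(1,-1) = 0.8829; S(1,+0) = 0.9600; S(1,+1) = 1.0438
  k=2: S(2,-2) = 0.8120; S(2,-1) = 0.8829; S(2,+0) = 0.9600; S(2,+1) = 1.0438; S(2,+2) = 1.1349
  k=3: S(3,-3) = 0.7468; S(3,-2) = 0.8120; S(3,-1) = 0.8829; S(3,+0) = 0.9600; S(3,+1) = 1.0438; S(3,+2) = 1.1349; S(3,+3) = 1.2340
Terminal payoffs V(N, j) = max(K - S_T, 0):
  V(3,-3) = 0.263171; V(3,-2) = 0.197972; V(3,-1) = 0.127080; V(3,+0) = 0.050000; V(3,+1) = 0.000000; V(3,+2) = 0.000000; V(3,+3) = 0.000000
Backward induction: V(k, j) = exp(-r*dt) * [p_u * V(k+1, j+1) + p_m * V(k+1, j) + p_d * V(k+1, j-1)]
  V(2,-2) = exp(-r*dt) * [p_u*0.127080 + p_m*0.197972 + p_d*0.263171] = 0.197888
  V(2,-1) = exp(-r*dt) * [p_u*0.050000 + p_m*0.127080 + p_d*0.197972] = 0.126997
  V(2,+0) = exp(-r*dt) * [p_u*0.000000 + p_m*0.050000 + p_d*0.127080] = 0.055332
  V(2,+1) = exp(-r*dt) * [p_u*0.000000 + p_m*0.000000 + p_d*0.050000] = 0.008656
  V(2,+2) = exp(-r*dt) * [p_u*0.000000 + p_m*0.000000 + p_d*0.000000] = 0.000000
  V(1,-1) = exp(-r*dt) * [p_u*0.055332 + p_m*0.126997 + p_d*0.197888] = 0.127781
  V(1,+0) = exp(-r*dt) * [p_u*0.008656 + p_m*0.055332 + p_d*0.126997] = 0.060258
  V(1,+1) = exp(-r*dt) * [p_u*0.000000 + p_m*0.008656 + p_d*0.055332] = 0.015350
  V(0,+0) = exp(-r*dt) * [p_u*0.015350 + p_m*0.060258 + p_d*0.127781] = 0.064750


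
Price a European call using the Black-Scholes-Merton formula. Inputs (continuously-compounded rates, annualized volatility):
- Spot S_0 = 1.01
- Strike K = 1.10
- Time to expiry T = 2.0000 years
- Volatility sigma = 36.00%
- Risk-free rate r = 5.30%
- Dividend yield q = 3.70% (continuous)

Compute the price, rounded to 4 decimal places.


d1 = (ln(S/K) + (r - q + 0.5*sigma^2) * T) / (sigma * sqrt(T)) = 0.14974980
d2 = d1 - sigma * sqrt(T) = -0.35936708
exp(-rT) = 0.89942465; exp(-qT) = 0.92867169
C = S_0 * exp(-qT) * N(d1) - K * exp(-rT) * N(d2)
N(d1) = 0.55951899; N(d2) = 0.35966025
C = 1.0100 * 0.92867169 * 0.55951899 - 1.1000 * 0.89942465 * 0.35966025 = 0.1690

Answer: Price = 0.1690


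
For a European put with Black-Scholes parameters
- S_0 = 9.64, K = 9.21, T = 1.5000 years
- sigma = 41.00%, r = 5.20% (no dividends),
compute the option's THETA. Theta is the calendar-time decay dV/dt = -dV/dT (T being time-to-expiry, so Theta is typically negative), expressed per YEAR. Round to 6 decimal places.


d1 = 0.4972787956; d2 = -0.0048666017
phi(d1) = 0.3525433684; exp(-qT) = 1.0000000000; exp(-rT) = 0.9249644265
Theta = -S*exp(-qT)*phi(d1)*sigma/(2*sqrt(T)) + r*K*exp(-rT)*N(-d2) - q*S*exp(-qT)*N(-d1)
N(-d1) = 0.3094962313; N(-d2) = 0.5019414855; sqrt(T) = 1.2247448714
Term 1 = -9.6400 * 1.0000000000 * 0.3525433684 * 0.4100 / (2 * 1.2247448714) = -0.5688500690
Term 2 = 0.0520 * 9.2100 * 0.9249644265 * 0.5019414855 = 0.2223520285
Term 3 = 0 (no dividend yield, q = 0)
Theta = -0.5688500690 + (0.2223520285) + (0.0000000000) = -0.346498

Answer: Theta = -0.346498


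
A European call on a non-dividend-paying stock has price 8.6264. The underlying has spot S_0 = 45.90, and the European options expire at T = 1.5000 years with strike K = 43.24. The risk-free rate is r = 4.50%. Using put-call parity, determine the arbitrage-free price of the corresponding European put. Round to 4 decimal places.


Answer: Put price = 3.1440

Derivation:
Put-call parity: C - P = S_0 * exp(-qT) - K * exp(-rT).
S_0 * exp(-qT) = 45.9000 * 1.00000000 = 45.90000000
K * exp(-rT) = 43.2400 * 0.93472772 = 40.41762664
P = C - S*exp(-qT) + K*exp(-rT)
P = 8.6264 - 45.90000000 + 40.41762664 = 3.1440


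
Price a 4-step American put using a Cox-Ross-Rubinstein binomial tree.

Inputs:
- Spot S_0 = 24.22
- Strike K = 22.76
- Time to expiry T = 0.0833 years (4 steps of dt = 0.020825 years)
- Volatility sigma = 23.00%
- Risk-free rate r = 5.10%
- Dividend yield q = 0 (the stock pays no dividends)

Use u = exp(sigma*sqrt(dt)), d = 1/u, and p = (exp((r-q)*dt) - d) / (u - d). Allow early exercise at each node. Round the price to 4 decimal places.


Answer: Price = V(0,0) = 0.1167

Derivation:
dt = T/N = 0.020825
u = exp(sigma*sqrt(dt)) = 1.033748; d = 1/u = 0.967354
p = (exp((r-q)*dt) - d) / (u - d) = 0.507708
Discount per step: exp(-r*dt) = 0.998938
Stock lattice S(k, i) with i counting down-moves:
  k=0: S(0,0) = 24.2200
  k=1: S(1,0) = 25.0374; S(1,1) = 23.4293
  k=2: S(2,0) = 25.8823; S(2,1) = 24.2200; S(2,2) = 22.6644
  k=3: S(3,0) = 26.7558; S(3,1) = 25.0374; S(3,2) = 23.4293; S(3,3) = 21.9245
  k=4: S(4,0) = 27.6588; S(4,1) = 25.8823; S(4,2) = 24.2200; S(4,3) = 22.6644; S(4,4) = 21.2088
Terminal payoffs V(N, i) = max(K - S_T, 0):
  V(4,0) = 0.000000; V(4,1) = 0.000000; V(4,2) = 0.000000; V(4,3) = 0.095570; V(4,4) = 1.551231
Backward induction: V(k, i) = exp(-r*dt) * [p * V(k+1, i) + (1-p) * V(k+1, i+1)]; then take max(V_cont, immediate exercise) for American.
  V(3,0) = exp(-r*dt) * [p*0.000000 + (1-p)*0.000000] = 0.000000; exercise = 0.000000; V(3,0) = max -> 0.000000
  V(3,1) = exp(-r*dt) * [p*0.000000 + (1-p)*0.000000] = 0.000000; exercise = 0.000000; V(3,1) = max -> 0.000000
  V(3,2) = exp(-r*dt) * [p*0.000000 + (1-p)*0.095570] = 0.046998; exercise = 0.000000; V(3,2) = max -> 0.046998
  V(3,3) = exp(-r*dt) * [p*0.095570 + (1-p)*1.551231] = 0.811318; exercise = 0.835478; V(3,3) = max -> 0.835478
  V(2,0) = exp(-r*dt) * [p*0.000000 + (1-p)*0.000000] = 0.000000; exercise = 0.000000; V(2,0) = max -> 0.000000
  V(2,1) = exp(-r*dt) * [p*0.000000 + (1-p)*0.046998] = 0.023112; exercise = 0.000000; V(2,1) = max -> 0.023112
  V(2,2) = exp(-r*dt) * [p*0.046998 + (1-p)*0.835478] = 0.434699; exercise = 0.095570; V(2,2) = max -> 0.434699
  V(1,0) = exp(-r*dt) * [p*0.000000 + (1-p)*0.023112] = 0.011366; exercise = 0.000000; V(1,0) = max -> 0.011366
  V(1,1) = exp(-r*dt) * [p*0.023112 + (1-p)*0.434699] = 0.225493; exercise = 0.000000; V(1,1) = max -> 0.225493
  V(0,0) = exp(-r*dt) * [p*0.011366 + (1-p)*0.225493] = 0.116655; exercise = 0.000000; V(0,0) = max -> 0.116655


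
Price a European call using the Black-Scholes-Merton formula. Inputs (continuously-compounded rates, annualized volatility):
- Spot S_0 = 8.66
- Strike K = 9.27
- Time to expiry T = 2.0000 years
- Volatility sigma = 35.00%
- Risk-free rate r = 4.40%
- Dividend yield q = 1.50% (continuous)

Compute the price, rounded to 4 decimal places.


Answer: Price = 1.6089

Derivation:
d1 = (ln(S/K) + (r - q + 0.5*sigma^2) * T) / (sigma * sqrt(T)) = 0.22714561
d2 = d1 - sigma * sqrt(T) = -0.26782913
exp(-rT) = 0.91576088; exp(-qT) = 0.97044553
C = S_0 * exp(-qT) * N(d1) - K * exp(-rT) * N(d2)
N(d1) = 0.58984474; N(d2) = 0.39441542
C = 8.6600 * 0.97044553 * 0.58984474 - 9.2700 * 0.91576088 * 0.39441542 = 1.6089


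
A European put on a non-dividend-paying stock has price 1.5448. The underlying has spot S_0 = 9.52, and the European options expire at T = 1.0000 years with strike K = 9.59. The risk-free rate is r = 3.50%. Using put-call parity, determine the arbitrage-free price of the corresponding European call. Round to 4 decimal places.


Put-call parity: C - P = S_0 * exp(-qT) - K * exp(-rT).
S_0 * exp(-qT) = 9.5200 * 1.00000000 = 9.52000000
K * exp(-rT) = 9.5900 * 0.96560542 = 9.26015594
C = P + S*exp(-qT) - K*exp(-rT)
C = 1.5448 + 9.52000000 - 9.26015594 = 1.8046

Answer: Call price = 1.8046


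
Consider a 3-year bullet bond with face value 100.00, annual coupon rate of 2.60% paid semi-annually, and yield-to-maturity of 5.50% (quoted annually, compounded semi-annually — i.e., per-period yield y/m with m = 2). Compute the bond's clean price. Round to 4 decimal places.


Answer: Price = 92.0796

Derivation:
Coupon per period c = face * coupon_rate / m = 1.300000
Periods per year m = 2; per-period yield y/m = 0.027500
Number of cashflows N = 6
Cashflows (t years, CF_t, discount factor 1/(1+y/m)^(m*t), PV):
  t = 0.5000: CF_t = 1.300000, DF = 0.973236, PV = 1.265207
  t = 1.0000: CF_t = 1.300000, DF = 0.947188, PV = 1.231345
  t = 1.5000: CF_t = 1.300000, DF = 0.921838, PV = 1.198389
  t = 2.0000: CF_t = 1.300000, DF = 0.897166, PV = 1.166315
  t = 2.5000: CF_t = 1.300000, DF = 0.873154, PV = 1.135100
  t = 3.0000: CF_t = 101.300000, DF = 0.849785, PV = 86.083212
Price P = sum_t PV_t = 92.079568


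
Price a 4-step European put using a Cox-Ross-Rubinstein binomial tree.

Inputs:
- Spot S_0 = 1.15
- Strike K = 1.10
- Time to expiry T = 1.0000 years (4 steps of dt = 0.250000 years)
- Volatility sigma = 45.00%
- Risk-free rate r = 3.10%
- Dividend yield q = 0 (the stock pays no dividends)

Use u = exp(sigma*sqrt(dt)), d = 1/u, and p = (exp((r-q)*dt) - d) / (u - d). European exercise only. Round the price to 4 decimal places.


dt = T/N = 0.250000
u = exp(sigma*sqrt(dt)) = 1.252323; d = 1/u = 0.798516
p = (exp((r-q)*dt) - d) / (u - d) = 0.461130
Discount per step: exp(-r*dt) = 0.992280
Stock lattice S(k, i) with i counting down-moves:
  k=0: S(0,0) = 1.1500
  k=1: S(1,0) = 1.4402; S(1,1) = 0.9183
  k=2: S(2,0) = 1.8036; S(2,1) = 1.1500; S(2,2) = 0.7333
  k=3: S(3,0) = 2.2586; S(3,1) = 1.4402; S(3,2) = 0.9183; S(3,3) = 0.5855
  k=4: S(4,0) = 2.8285; S(4,1) = 1.8036; S(4,2) = 1.1500; S(4,3) = 0.7333; S(4,4) = 0.4676
Terminal payoffs V(N, i) = max(K - S_T, 0):
  V(4,0) = 0.000000; V(4,1) = 0.000000; V(4,2) = 0.000000; V(4,3) = 0.366728; V(4,4) = 0.632445
Backward induction: V(k, i) = exp(-r*dt) * [p * V(k+1, i) + (1-p) * V(k+1, i+1)].
  V(3,0) = exp(-r*dt) * [p*0.000000 + (1-p)*0.000000] = 0.000000
  V(3,1) = exp(-r*dt) * [p*0.000000 + (1-p)*0.000000] = 0.000000
  V(3,2) = exp(-r*dt) * [p*0.000000 + (1-p)*0.366728] = 0.196093
  V(3,3) = exp(-r*dt) * [p*0.366728 + (1-p)*0.632445] = 0.505978
  V(2,0) = exp(-r*dt) * [p*0.000000 + (1-p)*0.000000] = 0.000000
  V(2,1) = exp(-r*dt) * [p*0.000000 + (1-p)*0.196093] = 0.104853
  V(2,2) = exp(-r*dt) * [p*0.196093 + (1-p)*0.505978] = 0.360278
  V(1,0) = exp(-r*dt) * [p*0.000000 + (1-p)*0.104853] = 0.056066
  V(1,1) = exp(-r*dt) * [p*0.104853 + (1-p)*0.360278] = 0.240621
  V(0,0) = exp(-r*dt) * [p*0.056066 + (1-p)*0.240621] = 0.154317

Answer: Price = V(0,0) = 0.1543


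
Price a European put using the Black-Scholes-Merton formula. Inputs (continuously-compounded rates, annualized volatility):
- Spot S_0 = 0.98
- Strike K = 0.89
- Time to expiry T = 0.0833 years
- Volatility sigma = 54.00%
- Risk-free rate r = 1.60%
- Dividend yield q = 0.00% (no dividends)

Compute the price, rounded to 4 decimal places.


Answer: Price = 0.0235

Derivation:
d1 = (ln(S/K) + (r - q + 0.5*sigma^2) * T) / (sigma * sqrt(T)) = 0.70456630
d2 = d1 - sigma * sqrt(T) = 0.54871291
exp(-rT) = 0.99866809; exp(-qT) = 1.00000000
P = K * exp(-rT) * N(-d2) - S_0 * exp(-qT) * N(-d1)
N(-d1) = 0.24054009; N(-d2) = 0.29160124
P = 0.8900 * 0.99866809 * 0.29160124 - 0.9800 * 1.00000000 * 0.24054009 = 0.0235


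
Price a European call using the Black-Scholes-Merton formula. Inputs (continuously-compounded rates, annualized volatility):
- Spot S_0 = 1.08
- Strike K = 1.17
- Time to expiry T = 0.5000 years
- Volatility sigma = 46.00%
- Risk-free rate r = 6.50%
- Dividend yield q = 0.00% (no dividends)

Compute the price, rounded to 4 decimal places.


d1 = (ln(S/K) + (r - q + 0.5*sigma^2) * T) / (sigma * sqrt(T)) = 0.01647034
d2 = d1 - sigma * sqrt(T) = -0.30879878
exp(-rT) = 0.96802245; exp(-qT) = 1.00000000
C = S_0 * exp(-qT) * N(d1) - K * exp(-rT) * N(d2)
N(d1) = 0.50657042; N(d2) = 0.37873730
C = 1.0800 * 1.00000000 * 0.50657042 - 1.1700 * 0.96802245 * 0.37873730 = 0.1181

Answer: Price = 0.1181


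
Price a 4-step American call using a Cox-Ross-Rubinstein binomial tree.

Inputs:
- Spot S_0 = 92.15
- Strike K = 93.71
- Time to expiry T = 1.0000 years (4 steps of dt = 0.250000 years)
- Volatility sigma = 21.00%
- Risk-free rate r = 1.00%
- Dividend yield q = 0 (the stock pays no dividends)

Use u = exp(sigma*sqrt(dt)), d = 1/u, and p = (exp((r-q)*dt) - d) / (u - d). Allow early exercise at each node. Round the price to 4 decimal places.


Answer: Price = V(0,0) = 7.2241

Derivation:
dt = T/N = 0.250000
u = exp(sigma*sqrt(dt)) = 1.110711; d = 1/u = 0.900325
p = (exp((r-q)*dt) - d) / (u - d) = 0.485672
Discount per step: exp(-r*dt) = 0.997503
Stock lattice S(k, i) with i counting down-moves:
  k=0: S(0,0) = 92.1500
  k=1: S(1,0) = 102.3520; S(1,1) = 82.9649
  k=2: S(2,0) = 113.6834; S(2,1) = 92.1500; S(2,2) = 74.6953
  k=3: S(3,0) = 126.2694; S(3,1) = 102.3520; S(3,2) = 82.9649; S(3,3) = 67.2500
  k=4: S(4,0) = 140.2488; S(4,1) = 113.6834; S(4,2) = 92.1500; S(4,3) = 74.6953; S(4,4) = 60.5469
Terminal payoffs V(N, i) = max(S_T - K, 0):
  V(4,0) = 46.538757; V(4,1) = 19.973433; V(4,2) = 0.000000; V(4,3) = 0.000000; V(4,4) = 0.000000
Backward induction: V(k, i) = exp(-r*dt) * [p * V(k+1, i) + (1-p) * V(k+1, i+1)]; then take max(V_cont, immediate exercise) for American.
  V(3,0) = exp(-r*dt) * [p*46.538757 + (1-p)*19.973433] = 32.793378; exercise = 32.559396; V(3,0) = max -> 32.793378
  V(3,1) = exp(-r*dt) * [p*19.973433 + (1-p)*0.000000] = 9.676314; exercise = 8.641983; V(3,1) = max -> 9.676314
  V(3,2) = exp(-r*dt) * [p*0.000000 + (1-p)*0.000000] = 0.000000; exercise = 0.000000; V(3,2) = max -> 0.000000
  V(3,3) = exp(-r*dt) * [p*0.000000 + (1-p)*0.000000] = 0.000000; exercise = 0.000000; V(3,3) = max -> 0.000000
  V(2,0) = exp(-r*dt) * [p*32.793378 + (1-p)*9.676314] = 20.851428; exercise = 19.973433; V(2,0) = max -> 20.851428
  V(2,1) = exp(-r*dt) * [p*9.676314 + (1-p)*0.000000] = 4.687779; exercise = 0.000000; V(2,1) = max -> 4.687779
  V(2,2) = exp(-r*dt) * [p*0.000000 + (1-p)*0.000000] = 0.000000; exercise = 0.000000; V(2,2) = max -> 0.000000
  V(1,0) = exp(-r*dt) * [p*20.851428 + (1-p)*4.687779] = 12.506703; exercise = 8.641983; V(1,0) = max -> 12.506703
  V(1,1) = exp(-r*dt) * [p*4.687779 + (1-p)*0.000000] = 2.271038; exercise = 0.000000; V(1,1) = max -> 2.271038
  V(0,0) = exp(-r*dt) * [p*12.506703 + (1-p)*2.271038] = 7.224129; exercise = 0.000000; V(0,0) = max -> 7.224129


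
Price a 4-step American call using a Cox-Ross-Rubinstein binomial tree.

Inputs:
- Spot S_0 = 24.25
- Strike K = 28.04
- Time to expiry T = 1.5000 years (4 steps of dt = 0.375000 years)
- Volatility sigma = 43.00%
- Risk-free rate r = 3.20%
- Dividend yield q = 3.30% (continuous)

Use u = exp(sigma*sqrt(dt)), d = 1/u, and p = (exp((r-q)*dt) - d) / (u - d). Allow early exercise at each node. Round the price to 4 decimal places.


dt = T/N = 0.375000
u = exp(sigma*sqrt(dt)) = 1.301243; d = 1/u = 0.768496
p = (exp((r-q)*dt) - d) / (u - d) = 0.433844
Discount per step: exp(-r*dt) = 0.988072
Stock lattice S(k, i) with i counting down-moves:
  k=0: S(0,0) = 24.2500
  k=1: S(1,0) = 31.5551; S(1,1) = 18.6360
  k=2: S(2,0) = 41.0609; S(2,1) = 24.2500; S(2,2) = 14.3217
  k=3: S(3,0) = 53.4302; S(3,1) = 31.5551; S(3,2) = 18.6360; S(3,3) = 11.0062
  k=4: S(4,0) = 69.5258; S(4,1) = 41.0609; S(4,2) = 24.2500; S(4,3) = 14.3217; S(4,4) = 8.4582
Terminal payoffs V(N, i) = max(S_T - K, 0):
  V(4,0) = 41.485751; V(4,1) = 13.020924; V(4,2) = 0.000000; V(4,3) = 0.000000; V(4,4) = 0.000000
Backward induction: V(k, i) = exp(-r*dt) * [p * V(k+1, i) + (1-p) * V(k+1, i+1)]; then take max(V_cont, immediate exercise) for American.
  V(3,0) = exp(-r*dt) * [p*41.485751 + (1-p)*13.020924] = 25.067594; exercise = 25.390250; V(3,0) = max -> 25.390250
  V(3,1) = exp(-r*dt) * [p*13.020924 + (1-p)*0.000000] = 5.581666; exercise = 3.515149; V(3,1) = max -> 5.581666
  V(3,2) = exp(-r*dt) * [p*0.000000 + (1-p)*0.000000] = 0.000000; exercise = 0.000000; V(3,2) = max -> 0.000000
  V(3,3) = exp(-r*dt) * [p*0.000000 + (1-p)*0.000000] = 0.000000; exercise = 0.000000; V(3,3) = max -> 0.000000
  V(2,0) = exp(-r*dt) * [p*25.390250 + (1-p)*5.581666] = 14.006411; exercise = 13.020924; V(2,0) = max -> 14.006411
  V(2,1) = exp(-r*dt) * [p*5.581666 + (1-p)*0.000000] = 2.392687; exercise = 0.000000; V(2,1) = max -> 2.392687
  V(2,2) = exp(-r*dt) * [p*0.000000 + (1-p)*0.000000] = 0.000000; exercise = 0.000000; V(2,2) = max -> 0.000000
  V(1,0) = exp(-r*dt) * [p*14.006411 + (1-p)*2.392687] = 7.342589; exercise = 3.515149; V(1,0) = max -> 7.342589
  V(1,1) = exp(-r*dt) * [p*2.392687 + (1-p)*0.000000] = 1.025670; exercise = 0.000000; V(1,1) = max -> 1.025670
  V(0,0) = exp(-r*dt) * [p*7.342589 + (1-p)*1.025670] = 3.721303; exercise = 0.000000; V(0,0) = max -> 3.721303

Answer: Price = V(0,0) = 3.7213
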